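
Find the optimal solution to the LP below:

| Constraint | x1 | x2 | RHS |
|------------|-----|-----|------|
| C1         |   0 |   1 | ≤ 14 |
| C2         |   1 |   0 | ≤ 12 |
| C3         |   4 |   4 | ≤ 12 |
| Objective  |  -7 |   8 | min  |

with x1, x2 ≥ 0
x1 = 3, x2 = 0, z = -21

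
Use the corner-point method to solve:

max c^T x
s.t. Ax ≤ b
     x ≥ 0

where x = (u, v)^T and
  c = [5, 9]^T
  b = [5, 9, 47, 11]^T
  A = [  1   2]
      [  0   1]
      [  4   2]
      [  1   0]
u = 5, v = 0, z = 25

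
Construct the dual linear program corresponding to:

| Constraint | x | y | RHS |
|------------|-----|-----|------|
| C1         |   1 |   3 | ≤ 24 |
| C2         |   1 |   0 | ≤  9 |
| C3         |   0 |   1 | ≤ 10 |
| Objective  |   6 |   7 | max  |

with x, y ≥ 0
Minimize: z = 24y1 + 9y2 + 10y3

Subject to:
  C1: -y1 - y2 ≤ -6
  C2: -3y1 - y3 ≤ -7
  y1, y2, y3 ≥ 0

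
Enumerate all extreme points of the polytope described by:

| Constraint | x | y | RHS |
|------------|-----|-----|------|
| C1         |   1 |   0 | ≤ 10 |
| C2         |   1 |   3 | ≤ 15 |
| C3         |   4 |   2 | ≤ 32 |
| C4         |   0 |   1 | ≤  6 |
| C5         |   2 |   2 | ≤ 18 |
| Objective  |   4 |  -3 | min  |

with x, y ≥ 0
Each vertex is the intersection of two constraint boundaries that also satisfies all remaining constraints:
  x = 0 and y = 0 → (0, 0)
  4x + 2y = 32 and y = 0 → (8, 0)
  4x + 2y = 32 and 2x + 2y = 18 → (7, 2)
  x + 3y = 15 and 2x + 2y = 18 → (6, 3)
  x + 3y = 15 and x = 0 → (0, 5)

Vertices: (0, 0), (8, 0), (7, 2), (6, 3), (0, 5)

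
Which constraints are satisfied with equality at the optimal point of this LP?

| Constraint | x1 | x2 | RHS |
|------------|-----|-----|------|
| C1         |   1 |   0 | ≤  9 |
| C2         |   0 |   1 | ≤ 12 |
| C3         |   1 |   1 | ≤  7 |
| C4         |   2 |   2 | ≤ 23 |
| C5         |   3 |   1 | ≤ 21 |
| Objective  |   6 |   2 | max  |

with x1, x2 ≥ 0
Optimal: x1 = 7, x2 = 0
Slack at optimum:
  C1: slack = 2
  C2: slack = 12
  C3: slack = 0 (binding)
  C4: slack = 9
  C5: slack = 0 (binding)
  x1 ≥ 0: x1 = 7
  x2 ≥ 0: x2 = 0 (binding)
Binding constraints: C3, C5, x2 ≥ 0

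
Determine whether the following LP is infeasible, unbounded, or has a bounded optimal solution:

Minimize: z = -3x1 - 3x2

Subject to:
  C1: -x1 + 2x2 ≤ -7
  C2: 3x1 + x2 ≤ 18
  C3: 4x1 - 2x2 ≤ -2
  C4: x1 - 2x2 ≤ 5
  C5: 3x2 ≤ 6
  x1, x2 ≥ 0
C4 requires x1 - 2x2 ≤ 5, while C1 (-x1 + 2x2 ≤ -7) is equivalent to x1 - 2x2 ≥ 7. Together they would need 7 ≤ x1 - 2x2 ≤ 5, which is impossible since 7 > 5. No point satisfies all constraints.

Infeasible: no point satisfies all constraints simultaneously.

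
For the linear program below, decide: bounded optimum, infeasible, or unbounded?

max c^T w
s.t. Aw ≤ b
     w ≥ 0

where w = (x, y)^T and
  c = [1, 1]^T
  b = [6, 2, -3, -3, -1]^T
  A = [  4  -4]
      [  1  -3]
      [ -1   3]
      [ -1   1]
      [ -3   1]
One constraint requires x - 3y ≤ 2, while the constraint -x + 3y ≤ -3 is equivalent to x - 3y ≥ 3. Together they would need 3 ≤ x - 3y ≤ 2, which is impossible since 3 > 2. No point satisfies all constraints.

Infeasible — the constraint set is empty.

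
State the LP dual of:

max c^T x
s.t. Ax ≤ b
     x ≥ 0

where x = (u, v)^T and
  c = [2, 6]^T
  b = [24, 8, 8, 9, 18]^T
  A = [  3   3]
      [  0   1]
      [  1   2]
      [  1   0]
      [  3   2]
Minimize: z = 24y1 + 8y2 + 8y3 + 9y4 + 18y5

Subject to:
  C1: -3y1 - y3 - y4 - 3y5 ≤ -2
  C2: -3y1 - y2 - 2y3 - 2y5 ≤ -6
  y1, y2, y3, y4, y5 ≥ 0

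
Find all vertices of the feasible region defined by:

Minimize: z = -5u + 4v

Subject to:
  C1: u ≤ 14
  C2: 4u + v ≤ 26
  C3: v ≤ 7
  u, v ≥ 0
Each vertex is the intersection of two constraint boundaries that also satisfies all remaining constraints:
  u = 0 and v = 0 → (0, 0)
  4u + v = 26 and v = 0 → (6.5, 0)
  4u + v = 26 and v = 7 → (4.75, 7)
  v = 7 and u = 0 → (0, 7)

Vertices: (0, 0), (6.5, 0), (4.75, 7), (0, 7)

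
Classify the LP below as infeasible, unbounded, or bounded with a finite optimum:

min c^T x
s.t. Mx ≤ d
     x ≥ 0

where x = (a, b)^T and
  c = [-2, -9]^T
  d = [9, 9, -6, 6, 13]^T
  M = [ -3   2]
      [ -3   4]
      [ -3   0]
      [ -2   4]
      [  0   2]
Feasible point: (2, 0) satisfies every constraint, so the LP is feasible.
Direction d = (1, 0): for each constraint row a, a·d ≤ 0 —
  (-3)(1) + (2)(0) = -3 ≤ 0
  (-3)(1) + (4)(0) = -3 ≤ 0
  (-3)(1) + (0)(0) = -3 ≤ 0
  (-2)(1) + (4)(0) = -2 ≤ 0
  (0)(1) + (2)(0) = 0 ≤ 0
and d ≥ 0, so (2, 0) + t·d stays feasible for every t ≥ 0. Along this ray z = -2a - 9b changes by -2 per unit t, so z → −∞.

The LP is unbounded; z can be made arbitrarily small.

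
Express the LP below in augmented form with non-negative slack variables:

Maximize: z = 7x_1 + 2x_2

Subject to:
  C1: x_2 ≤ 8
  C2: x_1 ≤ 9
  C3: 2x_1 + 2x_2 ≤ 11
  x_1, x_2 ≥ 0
max z = 7x_1 + 2x_2

s.t.
  x_2 + s1 = 8
  x_1 + s2 = 9
  2x_1 + 2x_2 + s3 = 11
  x_1, x_2, s1, s2, s3 ≥ 0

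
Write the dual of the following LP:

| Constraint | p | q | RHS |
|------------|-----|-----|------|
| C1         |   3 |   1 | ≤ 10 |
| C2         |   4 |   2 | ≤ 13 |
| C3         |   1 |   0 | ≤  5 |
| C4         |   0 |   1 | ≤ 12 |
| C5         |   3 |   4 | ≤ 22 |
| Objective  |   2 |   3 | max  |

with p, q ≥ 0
Minimize: z = 10y1 + 13y2 + 5y3 + 12y4 + 22y5

Subject to:
  C1: -3y1 - 4y2 - y3 - 3y5 ≤ -2
  C2: -y1 - 2y2 - y4 - 4y5 ≤ -3
  y1, y2, y3, y4, y5 ≥ 0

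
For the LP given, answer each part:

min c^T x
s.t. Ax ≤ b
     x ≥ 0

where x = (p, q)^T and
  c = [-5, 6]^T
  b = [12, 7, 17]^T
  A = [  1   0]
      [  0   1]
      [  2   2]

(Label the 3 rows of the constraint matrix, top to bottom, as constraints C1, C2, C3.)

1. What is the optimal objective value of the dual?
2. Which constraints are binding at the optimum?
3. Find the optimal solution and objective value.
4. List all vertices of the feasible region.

1. -42.5 (by strong duality, equal to the primal optimum)
2. C3, q ≥ 0
3. p = 8.5, q = 0, z = -42.5
4. (0, 0), (8.5, 0), (1.5, 7), (0, 7)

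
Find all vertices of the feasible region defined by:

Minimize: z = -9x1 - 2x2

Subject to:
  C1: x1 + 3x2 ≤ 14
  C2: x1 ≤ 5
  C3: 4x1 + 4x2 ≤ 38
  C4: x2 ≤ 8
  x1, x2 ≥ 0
Each vertex is the intersection of two constraint boundaries that also satisfies all remaining constraints:
  x1 = 0 and x2 = 0 → (0, 0)
  x1 = 5 and x2 = 0 → (5, 0)
  x1 + 3x2 = 14 and x1 = 5 → (5, 3)
  x1 + 3x2 = 14 and x1 = 0 → (0, 4.667)

Vertices: (0, 0), (5, 0), (5, 3), (0, 4.667)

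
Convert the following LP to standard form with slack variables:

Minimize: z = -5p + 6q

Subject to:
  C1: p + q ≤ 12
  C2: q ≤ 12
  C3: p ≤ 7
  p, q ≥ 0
min z = -5p + 6q

s.t.
  p + q + s1 = 12
  q + s2 = 12
  p + s3 = 7
  p, q, s1, s2, s3 ≥ 0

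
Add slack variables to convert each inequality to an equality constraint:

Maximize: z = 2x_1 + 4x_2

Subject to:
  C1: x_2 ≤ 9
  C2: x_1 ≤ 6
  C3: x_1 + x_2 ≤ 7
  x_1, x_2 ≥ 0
max z = 2x_1 + 4x_2

s.t.
  x_2 + s1 = 9
  x_1 + s2 = 6
  x_1 + x_2 + s3 = 7
  x_1, x_2, s1, s2, s3 ≥ 0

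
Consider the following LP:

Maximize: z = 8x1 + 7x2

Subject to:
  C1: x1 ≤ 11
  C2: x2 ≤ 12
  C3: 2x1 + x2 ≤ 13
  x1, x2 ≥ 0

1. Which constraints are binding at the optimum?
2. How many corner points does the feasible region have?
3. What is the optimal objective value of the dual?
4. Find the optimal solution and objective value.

1. C2, C3
2. 4
3. 88 (by strong duality, equal to the primal optimum)
4. x1 = 0.5, x2 = 12, z = 88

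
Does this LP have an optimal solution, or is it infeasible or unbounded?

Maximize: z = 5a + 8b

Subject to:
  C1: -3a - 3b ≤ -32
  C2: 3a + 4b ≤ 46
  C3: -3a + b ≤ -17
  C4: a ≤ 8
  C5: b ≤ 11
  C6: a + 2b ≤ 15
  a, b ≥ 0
The point (8, 3.5) satisfies every constraint, so the LP is feasible; the constraints give a ≤ 8 and b ≤ 11, which with a, b ≥ 0 keep the feasible region inside a bounded box. A feasible, bounded LP attains a finite optimum at a vertex.

Evaluating z = 5a + 8b at each vertex:
  (8, 2.667): z = 61.33
  (8, 3.5): z = 68
  (7, 4): z = 67
  (6.917, 3.75): z = 64.58

Feasible with finite optimum z* = 68 at (8, 3.5).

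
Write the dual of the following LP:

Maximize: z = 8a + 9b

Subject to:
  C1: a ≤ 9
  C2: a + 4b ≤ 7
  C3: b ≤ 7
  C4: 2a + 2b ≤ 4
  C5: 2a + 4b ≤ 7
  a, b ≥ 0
Minimize: z = 9y1 + 7y2 + 7y3 + 4y4 + 7y5

Subject to:
  C1: -y1 - y2 - 2y4 - 2y5 ≤ -8
  C2: -4y2 - y3 - 2y4 - 4y5 ≤ -9
  y1, y2, y3, y4, y5 ≥ 0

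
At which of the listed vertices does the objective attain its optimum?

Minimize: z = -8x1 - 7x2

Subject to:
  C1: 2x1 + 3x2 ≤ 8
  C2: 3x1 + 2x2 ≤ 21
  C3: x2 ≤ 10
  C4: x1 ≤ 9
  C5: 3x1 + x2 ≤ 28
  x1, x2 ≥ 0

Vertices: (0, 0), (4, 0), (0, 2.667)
(4, 0) with z = -32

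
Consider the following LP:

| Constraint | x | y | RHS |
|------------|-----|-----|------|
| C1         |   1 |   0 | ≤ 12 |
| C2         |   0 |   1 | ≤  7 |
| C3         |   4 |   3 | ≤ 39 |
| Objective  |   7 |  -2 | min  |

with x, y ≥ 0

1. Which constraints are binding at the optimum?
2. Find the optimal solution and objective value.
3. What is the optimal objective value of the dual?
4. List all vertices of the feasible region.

1. C2, x ≥ 0
2. x = 0, y = 7, z = -14
3. -14 (by strong duality, equal to the primal optimum)
4. (0, 0), (9.75, 0), (4.5, 7), (0, 7)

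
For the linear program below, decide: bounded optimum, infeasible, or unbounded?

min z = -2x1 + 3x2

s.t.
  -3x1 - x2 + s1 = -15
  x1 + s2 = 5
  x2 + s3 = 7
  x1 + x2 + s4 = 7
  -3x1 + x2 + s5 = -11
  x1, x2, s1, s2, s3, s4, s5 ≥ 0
The point (5, 0) satisfies every constraint, so the LP is feasible; the constraints give x1 ≤ 5 and x2 ≤ 7, which with x1, x2 ≥ 0 keep the feasible region inside a bounded box. A feasible, bounded LP attains a finite optimum at a vertex.

Evaluating z = -2x1 + 3x2 at each vertex:
  (5, 0): z = -10
  (5, 2): z = -4
  (4.5, 2.5): z = -1.5
  (4.333, 2): z = -2.667

Feasible with finite optimum z* = -10 at (5, 0).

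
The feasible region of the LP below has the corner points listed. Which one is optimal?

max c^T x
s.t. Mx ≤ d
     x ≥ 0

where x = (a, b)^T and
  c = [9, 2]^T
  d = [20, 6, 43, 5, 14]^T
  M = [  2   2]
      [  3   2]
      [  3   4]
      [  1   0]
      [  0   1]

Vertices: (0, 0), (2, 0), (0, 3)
(2, 0) with z = 18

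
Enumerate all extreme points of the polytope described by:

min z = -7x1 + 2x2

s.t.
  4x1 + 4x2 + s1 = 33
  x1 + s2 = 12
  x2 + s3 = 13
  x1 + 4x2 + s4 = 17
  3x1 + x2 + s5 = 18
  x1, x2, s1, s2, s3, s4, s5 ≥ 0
Each vertex is the intersection of two constraint boundaries that also satisfies all remaining constraints:
  x1 = 0 and x2 = 0 → (0, 0)
  3x1 + x2 = 18 and x2 = 0 → (6, 0)
  x1 + 4x2 = 17 and 3x1 + x2 = 18 → (5, 3)
  x1 + 4x2 = 17 and x1 = 0 → (0, 4.25)

Vertices: (0, 0), (6, 0), (5, 3), (0, 4.25)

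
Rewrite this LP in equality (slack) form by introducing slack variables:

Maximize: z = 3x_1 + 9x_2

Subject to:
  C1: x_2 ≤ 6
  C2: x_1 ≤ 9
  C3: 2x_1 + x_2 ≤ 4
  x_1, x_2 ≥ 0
max z = 3x_1 + 9x_2

s.t.
  x_2 + s1 = 6
  x_1 + s2 = 9
  2x_1 + x_2 + s3 = 4
  x_1, x_2, s1, s2, s3 ≥ 0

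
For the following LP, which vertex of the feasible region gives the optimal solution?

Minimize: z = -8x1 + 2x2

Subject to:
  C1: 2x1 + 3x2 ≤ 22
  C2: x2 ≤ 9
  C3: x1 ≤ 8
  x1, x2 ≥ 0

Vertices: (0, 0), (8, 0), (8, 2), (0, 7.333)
Evaluating z = -8x1 + 2x2 at each vertex:
  (0, 0): z = 0
  (8, 0): z = -64
  (8, 2): z = -60
  (0, 7.333): z = 14.67

The smallest value is z = -64, attained at (8, 0).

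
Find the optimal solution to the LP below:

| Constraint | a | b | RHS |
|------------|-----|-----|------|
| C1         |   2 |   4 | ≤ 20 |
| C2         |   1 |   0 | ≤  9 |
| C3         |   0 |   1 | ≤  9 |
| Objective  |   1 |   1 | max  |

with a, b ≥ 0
Each vertex is the intersection of two constraint boundaries that also satisfies all remaining constraints:
  a = 0 and b = 0 → (0, 0)
  a = 9 and b = 0 → (9, 0)
  2a + 4b = 20 and a = 9 → (9, 0.5)
  2a + 4b = 20 and a = 0 → (0, 5)

Evaluating z = a + b at each vertex:
  (0, 0): z = 0
  (9, 0): z = 9
  (9, 0.5): z = 9.5
  (0, 5): z = 5

The maximum is at (9, 0.5) with z = 9.5.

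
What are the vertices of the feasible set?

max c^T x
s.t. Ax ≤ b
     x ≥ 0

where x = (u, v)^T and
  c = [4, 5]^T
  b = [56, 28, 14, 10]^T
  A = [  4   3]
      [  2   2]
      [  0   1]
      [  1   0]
Each vertex is the intersection of two constraint boundaries that also satisfies all remaining constraints:
  u = 0 and v = 0 → (0, 0)
  u = 10 and v = 0 → (10, 0)
  2u + 2v = 28 and u = 10 → (10, 4)
  2u + 2v = 28 and v = 14 → (0, 14)

Vertices: (0, 0), (10, 0), (10, 4), (0, 14)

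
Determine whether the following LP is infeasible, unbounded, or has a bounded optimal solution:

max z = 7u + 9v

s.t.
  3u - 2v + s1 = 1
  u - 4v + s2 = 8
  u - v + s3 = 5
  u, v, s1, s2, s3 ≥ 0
Feasible point: (0, 0) satisfies every constraint, so the LP is feasible.
Direction d = (0, 1): for each constraint row a, a·d ≤ 0 —
  (3)(0) + (-2)(1) = -2 ≤ 0
  (1)(0) + (-4)(1) = -4 ≤ 0
  (1)(0) + (-1)(1) = -1 ≤ 0
and d ≥ 0, so (0, 0) + t·d stays feasible for every t ≥ 0. Along this ray z = 7u + 9v changes by 9 per unit t, so z → +∞.

Unbounded — the objective can increase without bound over the feasible region.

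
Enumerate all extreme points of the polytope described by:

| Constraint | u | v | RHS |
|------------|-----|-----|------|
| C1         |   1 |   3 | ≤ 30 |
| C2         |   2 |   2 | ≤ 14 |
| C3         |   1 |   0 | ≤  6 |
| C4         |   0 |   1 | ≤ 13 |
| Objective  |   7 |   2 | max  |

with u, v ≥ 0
Each vertex is the intersection of two constraint boundaries that also satisfies all remaining constraints:
  u = 0 and v = 0 → (0, 0)
  u = 6 and v = 0 → (6, 0)
  2u + 2v = 14 and u = 6 → (6, 1)
  2u + 2v = 14 and u = 0 → (0, 7)

Vertices: (0, 0), (6, 0), (6, 1), (0, 7)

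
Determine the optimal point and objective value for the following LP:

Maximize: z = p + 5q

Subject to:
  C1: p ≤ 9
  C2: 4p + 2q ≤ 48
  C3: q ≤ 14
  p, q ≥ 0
p = 5, q = 14, z = 75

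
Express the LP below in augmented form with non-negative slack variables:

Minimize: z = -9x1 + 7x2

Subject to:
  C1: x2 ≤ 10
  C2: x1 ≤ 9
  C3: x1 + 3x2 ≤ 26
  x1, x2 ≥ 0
min z = -9x1 + 7x2

s.t.
  x2 + s1 = 10
  x1 + s2 = 9
  x1 + 3x2 + s3 = 26
  x1, x2, s1, s2, s3 ≥ 0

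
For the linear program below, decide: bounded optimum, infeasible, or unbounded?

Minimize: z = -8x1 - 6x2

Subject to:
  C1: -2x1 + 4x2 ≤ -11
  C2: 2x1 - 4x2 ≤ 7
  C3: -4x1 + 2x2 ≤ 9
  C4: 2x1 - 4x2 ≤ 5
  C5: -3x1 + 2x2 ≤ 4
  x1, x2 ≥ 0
C2 requires 2x1 - 4x2 ≤ 7, while C1 (-2x1 + 4x2 ≤ -11) is equivalent to 2x1 - 4x2 ≥ 11. Together they would need 11 ≤ 2x1 - 4x2 ≤ 7, which is impossible since 11 > 7. No point satisfies all constraints.

The feasible region is empty; the LP is infeasible.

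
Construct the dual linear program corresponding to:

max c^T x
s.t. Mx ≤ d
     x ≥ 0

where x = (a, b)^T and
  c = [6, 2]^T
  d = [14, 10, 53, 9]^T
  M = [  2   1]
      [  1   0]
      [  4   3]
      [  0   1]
Minimize: z = 14y1 + 10y2 + 53y3 + 9y4

Subject to:
  C1: -2y1 - y2 - 4y3 ≤ -6
  C2: -y1 - 3y3 - y4 ≤ -2
  y1, y2, y3, y4 ≥ 0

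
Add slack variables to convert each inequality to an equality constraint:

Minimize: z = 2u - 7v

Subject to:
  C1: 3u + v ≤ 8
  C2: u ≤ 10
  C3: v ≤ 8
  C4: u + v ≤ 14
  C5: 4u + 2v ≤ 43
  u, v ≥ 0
min z = 2u - 7v

s.t.
  3u + v + s1 = 8
  u + s2 = 10
  v + s3 = 8
  u + v + s4 = 14
  4u + 2v + s5 = 43
  u, v, s1, s2, s3, s4, s5 ≥ 0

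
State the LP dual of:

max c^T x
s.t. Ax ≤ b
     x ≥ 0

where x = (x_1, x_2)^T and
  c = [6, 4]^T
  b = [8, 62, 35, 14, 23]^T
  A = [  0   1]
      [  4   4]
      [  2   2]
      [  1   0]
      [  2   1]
Minimize: z = 8y1 + 62y2 + 35y3 + 14y4 + 23y5

Subject to:
  C1: -4y2 - 2y3 - y4 - 2y5 ≤ -6
  C2: -y1 - 4y2 - 2y3 - y5 ≤ -4
  y1, y2, y3, y4, y5 ≥ 0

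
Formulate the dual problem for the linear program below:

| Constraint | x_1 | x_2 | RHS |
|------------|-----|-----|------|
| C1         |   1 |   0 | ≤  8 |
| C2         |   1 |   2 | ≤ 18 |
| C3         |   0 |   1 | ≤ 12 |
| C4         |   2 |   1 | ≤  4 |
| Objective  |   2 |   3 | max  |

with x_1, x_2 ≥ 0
Minimize: z = 8y1 + 18y2 + 12y3 + 4y4

Subject to:
  C1: -y1 - y2 - 2y4 ≤ -2
  C2: -2y2 - y3 - y4 ≤ -3
  y1, y2, y3, y4 ≥ 0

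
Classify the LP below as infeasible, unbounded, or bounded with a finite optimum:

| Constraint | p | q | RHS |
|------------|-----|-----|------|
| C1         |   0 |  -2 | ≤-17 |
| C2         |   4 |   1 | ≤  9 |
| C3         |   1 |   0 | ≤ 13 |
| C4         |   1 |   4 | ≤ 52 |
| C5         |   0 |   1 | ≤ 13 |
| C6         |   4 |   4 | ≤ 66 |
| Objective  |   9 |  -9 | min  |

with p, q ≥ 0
The point (0, 9) satisfies every constraint, so the LP is feasible; the constraints give p ≤ 13 and q ≤ 13, which with p, q ≥ 0 keep the feasible region inside a bounded box. A feasible, bounded LP attains a finite optimum at a vertex.

Evaluating z = 9p - 9q at each vertex:
  (0, 8.5): z = -76.5
  (0.125, 8.5): z = -75.38
  (0, 9): z = -81

The LP has an optimal solution: (0, 9) with z = -81.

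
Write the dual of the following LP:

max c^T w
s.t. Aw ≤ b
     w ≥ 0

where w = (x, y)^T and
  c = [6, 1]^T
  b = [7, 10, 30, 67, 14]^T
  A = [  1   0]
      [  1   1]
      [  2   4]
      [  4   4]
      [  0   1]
Minimize: z = 7y1 + 10y2 + 30y3 + 67y4 + 14y5

Subject to:
  C1: -y1 - y2 - 2y3 - 4y4 ≤ -6
  C2: -y2 - 4y3 - 4y4 - y5 ≤ -1
  y1, y2, y3, y4, y5 ≥ 0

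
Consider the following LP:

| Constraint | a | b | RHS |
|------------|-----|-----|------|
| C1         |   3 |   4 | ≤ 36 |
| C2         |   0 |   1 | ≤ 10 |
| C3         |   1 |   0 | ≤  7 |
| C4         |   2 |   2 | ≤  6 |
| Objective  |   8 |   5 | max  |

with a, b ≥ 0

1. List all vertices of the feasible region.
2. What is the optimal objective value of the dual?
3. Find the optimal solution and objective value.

1. (0, 0), (3, 0), (0, 3)
2. 24 (by strong duality, equal to the primal optimum)
3. a = 3, b = 0, z = 24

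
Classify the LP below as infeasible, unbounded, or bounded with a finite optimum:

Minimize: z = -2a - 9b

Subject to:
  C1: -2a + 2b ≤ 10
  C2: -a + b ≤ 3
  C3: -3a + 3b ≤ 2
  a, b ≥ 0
Feasible point: (0, 0) satisfies every constraint, so the LP is feasible.
Direction d = (1, 0): for each constraint row a, a·d ≤ 0 —
  (-2)(1) + (2)(0) = -2 ≤ 0
  (-1)(1) + (1)(0) = -1 ≤ 0
  (-3)(1) + (3)(0) = -3 ≤ 0
and d ≥ 0, so (0, 0) + t·d stays feasible for every t ≥ 0. Along this ray z = -2a - 9b changes by -2 per unit t, so z → −∞.

The LP is unbounded; z can be made arbitrarily small.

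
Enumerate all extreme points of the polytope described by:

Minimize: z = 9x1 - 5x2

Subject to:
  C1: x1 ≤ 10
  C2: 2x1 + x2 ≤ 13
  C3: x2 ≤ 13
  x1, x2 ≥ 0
Each vertex is the intersection of two constraint boundaries that also satisfies all remaining constraints:
  x1 = 0 and x2 = 0 → (0, 0)
  2x1 + x2 = 13 and x2 = 0 → (6.5, 0)
  2x1 + x2 = 13 and x2 = 13 → (0, 13)

Vertices: (0, 0), (6.5, 0), (0, 13)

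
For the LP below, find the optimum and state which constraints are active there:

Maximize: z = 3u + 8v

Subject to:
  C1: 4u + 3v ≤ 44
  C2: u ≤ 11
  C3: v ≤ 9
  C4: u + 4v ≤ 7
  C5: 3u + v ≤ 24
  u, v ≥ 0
Optimal: u = 7, v = 0
Binding: C4, v ≥ 0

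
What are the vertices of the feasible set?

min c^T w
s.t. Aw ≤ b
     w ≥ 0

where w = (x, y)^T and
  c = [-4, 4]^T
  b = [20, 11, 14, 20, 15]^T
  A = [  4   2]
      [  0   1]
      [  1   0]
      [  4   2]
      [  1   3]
Each vertex is the intersection of two constraint boundaries that also satisfies all remaining constraints:
  x = 0 and y = 0 → (0, 0)
  4x + 2y = 20 and y = 0 → (5, 0)
  4x + 2y = 20 and x + 3y = 15 → (3, 4)
  x + 3y = 15 and x = 0 → (0, 5)

Vertices: (0, 0), (5, 0), (3, 4), (0, 5)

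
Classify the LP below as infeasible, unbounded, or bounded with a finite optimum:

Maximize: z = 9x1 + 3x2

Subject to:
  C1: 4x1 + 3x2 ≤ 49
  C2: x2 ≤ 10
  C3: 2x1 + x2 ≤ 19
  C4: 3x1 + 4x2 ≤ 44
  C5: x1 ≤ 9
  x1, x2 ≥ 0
The point (9, 1) satisfies every constraint, so the LP is feasible; the constraints give x1 ≤ 9 and x2 ≤ 10, which with x1, x2 ≥ 0 keep the feasible region inside a bounded box. A feasible, bounded LP attains a finite optimum at a vertex.

Evaluating z = 9x1 + 3x2 at each vertex:
  (0, 0): z = 0
  (9, 0): z = 81
  (9, 1): z = 84
  (6.4, 6.2): z = 76.2
  (1.333, 10): z = 42
  (0, 10): z = 30

Bounded optimum: z* = 84 at (9, 1).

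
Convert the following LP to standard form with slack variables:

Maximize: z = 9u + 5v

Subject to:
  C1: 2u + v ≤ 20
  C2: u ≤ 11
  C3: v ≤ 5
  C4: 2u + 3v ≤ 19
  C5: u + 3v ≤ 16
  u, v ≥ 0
max z = 9u + 5v

s.t.
  2u + v + s1 = 20
  u + s2 = 11
  v + s3 = 5
  2u + 3v + s4 = 19
  u + 3v + s5 = 16
  u, v, s1, s2, s3, s4, s5 ≥ 0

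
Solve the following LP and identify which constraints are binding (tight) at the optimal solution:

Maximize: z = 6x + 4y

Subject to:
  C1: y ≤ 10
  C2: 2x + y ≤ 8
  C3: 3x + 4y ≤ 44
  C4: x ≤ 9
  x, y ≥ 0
Optimal: x = 0, y = 8
Slack at optimum:
  C1: slack = 2
  C2: slack = 0 (binding)
  C3: slack = 12
  C4: slack = 9
  x ≥ 0: x = 0 (binding)
  y ≥ 0: y = 8
Binding constraints: C2, x ≥ 0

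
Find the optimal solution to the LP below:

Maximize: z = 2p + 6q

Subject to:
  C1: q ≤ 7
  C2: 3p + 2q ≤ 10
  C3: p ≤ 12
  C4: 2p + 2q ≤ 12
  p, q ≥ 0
p = 0, q = 5, z = 30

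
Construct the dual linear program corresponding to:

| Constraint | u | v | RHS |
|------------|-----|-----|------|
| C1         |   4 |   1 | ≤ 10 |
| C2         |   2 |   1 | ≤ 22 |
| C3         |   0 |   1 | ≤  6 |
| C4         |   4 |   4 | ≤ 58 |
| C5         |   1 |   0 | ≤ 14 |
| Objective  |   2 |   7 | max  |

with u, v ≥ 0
Minimize: z = 10y1 + 22y2 + 6y3 + 58y4 + 14y5

Subject to:
  C1: -4y1 - 2y2 - 4y4 - y5 ≤ -2
  C2: -y1 - y2 - y3 - 4y4 ≤ -7
  y1, y2, y3, y4, y5 ≥ 0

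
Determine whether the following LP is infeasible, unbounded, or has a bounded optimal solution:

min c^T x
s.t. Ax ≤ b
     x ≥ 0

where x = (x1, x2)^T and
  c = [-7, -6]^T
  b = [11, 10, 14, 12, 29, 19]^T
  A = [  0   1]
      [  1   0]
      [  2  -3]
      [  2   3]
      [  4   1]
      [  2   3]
The point (6, 0) satisfies every constraint, so the LP is feasible; the constraints give x1 ≤ 10 and x2 ≤ 11, which with x1, x2 ≥ 0 keep the feasible region inside a bounded box. A feasible, bounded LP attains a finite optimum at a vertex.

Evaluating z = -7x1 - 6x2 at each vertex:
  (0, 0): z = 0
  (6, 0): z = -42
  (0, 4): z = -24

Bounded optimum: z* = -42 at (6, 0).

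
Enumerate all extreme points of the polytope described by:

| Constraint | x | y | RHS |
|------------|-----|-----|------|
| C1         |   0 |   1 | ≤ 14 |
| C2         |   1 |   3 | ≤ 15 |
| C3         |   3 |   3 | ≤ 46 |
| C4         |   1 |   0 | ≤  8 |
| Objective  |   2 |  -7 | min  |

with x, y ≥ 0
Each vertex is the intersection of two constraint boundaries that also satisfies all remaining constraints:
  x = 0 and y = 0 → (0, 0)
  x = 8 and y = 0 → (8, 0)
  x + 3y = 15 and x = 8 → (8, 2.333)
  x + 3y = 15 and x = 0 → (0, 5)

Vertices: (0, 0), (8, 0), (8, 2.333), (0, 5)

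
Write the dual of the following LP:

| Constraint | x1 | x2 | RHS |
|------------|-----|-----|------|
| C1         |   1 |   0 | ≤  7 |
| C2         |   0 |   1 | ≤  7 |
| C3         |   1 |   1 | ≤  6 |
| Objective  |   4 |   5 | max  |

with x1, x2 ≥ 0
Minimize: z = 7y1 + 7y2 + 6y3

Subject to:
  C1: -y1 - y3 ≤ -4
  C2: -y2 - y3 ≤ -5
  y1, y2, y3 ≥ 0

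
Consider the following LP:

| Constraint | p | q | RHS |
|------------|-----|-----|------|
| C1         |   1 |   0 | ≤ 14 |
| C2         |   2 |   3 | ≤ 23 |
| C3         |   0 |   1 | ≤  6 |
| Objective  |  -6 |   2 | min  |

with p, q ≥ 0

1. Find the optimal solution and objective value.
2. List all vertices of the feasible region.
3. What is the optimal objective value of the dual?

1. p = 11.5, q = 0, z = -69
2. (0, 0), (11.5, 0), (2.5, 6), (0, 6)
3. -69 (by strong duality, equal to the primal optimum)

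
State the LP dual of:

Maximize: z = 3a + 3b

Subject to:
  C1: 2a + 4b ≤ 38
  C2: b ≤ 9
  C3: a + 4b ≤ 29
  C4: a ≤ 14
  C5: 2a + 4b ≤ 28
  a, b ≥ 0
Minimize: z = 38y1 + 9y2 + 29y3 + 14y4 + 28y5

Subject to:
  C1: -2y1 - y3 - y4 - 2y5 ≤ -3
  C2: -4y1 - y2 - 4y3 - 4y5 ≤ -3
  y1, y2, y3, y4, y5 ≥ 0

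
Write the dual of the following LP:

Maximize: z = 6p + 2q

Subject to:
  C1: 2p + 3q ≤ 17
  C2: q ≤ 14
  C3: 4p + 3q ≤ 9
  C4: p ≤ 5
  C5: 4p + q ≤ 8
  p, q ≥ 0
Minimize: z = 17y1 + 14y2 + 9y3 + 5y4 + 8y5

Subject to:
  C1: -2y1 - 4y3 - y4 - 4y5 ≤ -6
  C2: -3y1 - y2 - 3y3 - y5 ≤ -2
  y1, y2, y3, y4, y5 ≥ 0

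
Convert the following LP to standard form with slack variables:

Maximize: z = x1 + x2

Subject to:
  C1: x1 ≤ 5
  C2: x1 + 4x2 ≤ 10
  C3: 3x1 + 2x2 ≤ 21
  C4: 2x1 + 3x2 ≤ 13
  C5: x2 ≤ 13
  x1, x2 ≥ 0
max z = x1 + x2

s.t.
  x1 + s1 = 5
  x1 + 4x2 + s2 = 10
  3x1 + 2x2 + s3 = 21
  2x1 + 3x2 + s4 = 13
  x2 + s5 = 13
  x1, x2, s1, s2, s3, s4, s5 ≥ 0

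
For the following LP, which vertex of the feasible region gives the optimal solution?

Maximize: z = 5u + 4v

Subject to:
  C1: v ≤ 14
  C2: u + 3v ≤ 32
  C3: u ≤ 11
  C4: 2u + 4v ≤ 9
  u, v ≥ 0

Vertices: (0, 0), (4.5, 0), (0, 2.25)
(4.5, 0) with z = 22.5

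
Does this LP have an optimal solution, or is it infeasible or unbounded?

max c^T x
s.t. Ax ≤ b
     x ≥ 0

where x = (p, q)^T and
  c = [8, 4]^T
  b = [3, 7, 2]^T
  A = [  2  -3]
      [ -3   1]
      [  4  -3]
Feasible point: (0, 0) satisfies every constraint, so the LP is feasible.
Direction d = (1, 3): for each constraint row a, a·d ≤ 0 —
  (2)(1) + (-3)(3) = -7 ≤ 0
  (-3)(1) + (1)(3) = 0 ≤ 0
  (4)(1) + (-3)(3) = -5 ≤ 0
and d ≥ 0, so (0, 0) + t·d stays feasible for every t ≥ 0. Along this ray z = 8p + 4q changes by 20 per unit t, so z → +∞.

The LP is unbounded; z can be made arbitrarily large.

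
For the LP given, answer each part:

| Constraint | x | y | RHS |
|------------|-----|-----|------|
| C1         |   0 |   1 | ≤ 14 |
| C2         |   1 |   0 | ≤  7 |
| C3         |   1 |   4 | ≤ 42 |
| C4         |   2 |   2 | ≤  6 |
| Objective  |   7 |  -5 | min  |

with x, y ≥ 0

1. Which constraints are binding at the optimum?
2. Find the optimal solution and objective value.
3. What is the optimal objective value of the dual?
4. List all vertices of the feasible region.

1. C4, x ≥ 0
2. x = 0, y = 3, z = -15
3. -15 (by strong duality, equal to the primal optimum)
4. (0, 0), (3, 0), (0, 3)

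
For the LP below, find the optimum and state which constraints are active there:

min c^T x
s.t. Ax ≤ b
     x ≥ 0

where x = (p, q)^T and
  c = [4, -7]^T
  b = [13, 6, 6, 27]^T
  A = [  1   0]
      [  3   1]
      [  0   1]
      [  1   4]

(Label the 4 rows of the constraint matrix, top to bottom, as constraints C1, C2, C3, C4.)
Optimal: p = 0, q = 6
Binding: C2, C3, p ≥ 0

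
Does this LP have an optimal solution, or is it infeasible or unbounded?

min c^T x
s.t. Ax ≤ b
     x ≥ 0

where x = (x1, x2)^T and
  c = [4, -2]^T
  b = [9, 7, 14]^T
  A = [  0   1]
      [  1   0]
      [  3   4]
The point (0, 3.5) satisfies every constraint, so the LP is feasible; the constraints give x1 ≤ 7 and x2 ≤ 9, which with x1, x2 ≥ 0 keep the feasible region inside a bounded box. A feasible, bounded LP attains a finite optimum at a vertex.

Evaluating z = 4x1 - 2x2 at each vertex:
  (0, 0): z = 0
  (4.667, 0): z = 18.67
  (0, 3.5): z = -7

The LP has an optimal solution: (0, 3.5) with z = -7.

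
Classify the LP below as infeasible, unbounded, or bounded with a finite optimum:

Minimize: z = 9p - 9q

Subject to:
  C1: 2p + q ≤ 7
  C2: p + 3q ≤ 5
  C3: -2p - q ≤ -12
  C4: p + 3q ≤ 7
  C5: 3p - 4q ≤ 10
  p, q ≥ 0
C1 requires 2p + q ≤ 7, while C3 (-2p - q ≤ -12) is equivalent to 2p + q ≥ 12. Together they would need 12 ≤ 2p + q ≤ 7, which is impossible since 12 > 7. No point satisfies all constraints.

Infeasible — the constraint set is empty.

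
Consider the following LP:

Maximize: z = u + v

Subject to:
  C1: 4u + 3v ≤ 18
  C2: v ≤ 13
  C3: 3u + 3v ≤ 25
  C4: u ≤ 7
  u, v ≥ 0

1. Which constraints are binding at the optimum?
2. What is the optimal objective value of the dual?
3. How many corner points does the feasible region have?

1. C1, u ≥ 0
2. 6 (by strong duality, equal to the primal optimum)
3. 3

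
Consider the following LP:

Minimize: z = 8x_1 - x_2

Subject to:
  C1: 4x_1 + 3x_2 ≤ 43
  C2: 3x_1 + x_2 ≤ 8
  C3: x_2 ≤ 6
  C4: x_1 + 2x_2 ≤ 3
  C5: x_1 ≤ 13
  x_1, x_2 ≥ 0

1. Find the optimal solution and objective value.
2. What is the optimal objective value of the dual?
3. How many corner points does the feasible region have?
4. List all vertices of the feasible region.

1. x_1 = 0, x_2 = 1.5, z = -1.5
2. -1.5 (by strong duality, equal to the primal optimum)
3. 4
4. (0, 0), (2.667, 0), (2.6, 0.2), (0, 1.5)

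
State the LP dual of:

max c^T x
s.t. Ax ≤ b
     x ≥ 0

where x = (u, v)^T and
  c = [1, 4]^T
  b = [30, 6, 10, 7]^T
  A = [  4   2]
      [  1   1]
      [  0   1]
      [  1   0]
Minimize: z = 30y1 + 6y2 + 10y3 + 7y4

Subject to:
  C1: -4y1 - y2 - y4 ≤ -1
  C2: -2y1 - y2 - y3 ≤ -4
  y1, y2, y3, y4 ≥ 0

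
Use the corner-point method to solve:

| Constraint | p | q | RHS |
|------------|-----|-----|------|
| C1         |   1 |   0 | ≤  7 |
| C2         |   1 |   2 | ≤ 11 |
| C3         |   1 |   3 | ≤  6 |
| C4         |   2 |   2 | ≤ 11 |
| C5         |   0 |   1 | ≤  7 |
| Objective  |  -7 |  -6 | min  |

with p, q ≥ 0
p = 5.5, q = 0, z = -38.5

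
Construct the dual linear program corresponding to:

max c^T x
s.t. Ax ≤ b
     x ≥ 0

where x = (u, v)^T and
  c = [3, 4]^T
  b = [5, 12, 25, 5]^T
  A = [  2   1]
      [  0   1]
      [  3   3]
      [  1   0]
Minimize: z = 5y1 + 12y2 + 25y3 + 5y4

Subject to:
  C1: -2y1 - 3y3 - y4 ≤ -3
  C2: -y1 - y2 - 3y3 ≤ -4
  y1, y2, y3, y4 ≥ 0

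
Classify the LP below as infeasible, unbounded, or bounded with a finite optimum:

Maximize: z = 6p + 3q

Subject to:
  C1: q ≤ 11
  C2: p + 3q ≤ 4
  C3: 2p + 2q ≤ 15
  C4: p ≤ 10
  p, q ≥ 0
The point (4, 0) satisfies every constraint, so the LP is feasible; the constraints give p ≤ 10 and q ≤ 11, which with p, q ≥ 0 keep the feasible region inside a bounded box. A feasible, bounded LP attains a finite optimum at a vertex.

Bounded optimum: z* = 24 at (4, 0).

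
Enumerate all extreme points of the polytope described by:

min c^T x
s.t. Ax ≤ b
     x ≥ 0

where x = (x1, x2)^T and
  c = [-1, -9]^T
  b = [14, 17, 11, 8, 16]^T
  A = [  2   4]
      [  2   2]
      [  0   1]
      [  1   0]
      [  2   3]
Each vertex is the intersection of two constraint boundaries that also satisfies all remaining constraints:
  x1 = 0 and x2 = 0 → (0, 0)
  2x1 + 4x2 = 14 and x2 = 0 → (7, 0)
  2x1 + 4x2 = 14 and x1 = 0 → (0, 3.5)

Vertices: (0, 0), (7, 0), (0, 3.5)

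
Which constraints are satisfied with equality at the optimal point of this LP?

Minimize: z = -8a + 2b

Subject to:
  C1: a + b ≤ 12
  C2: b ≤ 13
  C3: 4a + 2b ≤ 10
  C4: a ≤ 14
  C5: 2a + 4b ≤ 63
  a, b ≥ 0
Optimal: a = 2.5, b = 0
Slack at optimum:
  C1: slack = 9.5
  C2: slack = 13
  C3: slack = 0 (binding)
  C4: slack = 11.5
  C5: slack = 58
  a ≥ 0: a = 2.5
  b ≥ 0: b = 0 (binding)
Binding constraints: C3, b ≥ 0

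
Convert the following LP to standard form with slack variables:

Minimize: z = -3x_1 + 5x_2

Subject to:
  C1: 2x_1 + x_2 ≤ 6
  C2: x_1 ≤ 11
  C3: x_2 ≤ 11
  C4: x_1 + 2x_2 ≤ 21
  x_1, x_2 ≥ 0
min z = -3x_1 + 5x_2

s.t.
  2x_1 + x_2 + s1 = 6
  x_1 + s2 = 11
  x_2 + s3 = 11
  x_1 + 2x_2 + s4 = 21
  x_1, x_2, s1, s2, s3, s4 ≥ 0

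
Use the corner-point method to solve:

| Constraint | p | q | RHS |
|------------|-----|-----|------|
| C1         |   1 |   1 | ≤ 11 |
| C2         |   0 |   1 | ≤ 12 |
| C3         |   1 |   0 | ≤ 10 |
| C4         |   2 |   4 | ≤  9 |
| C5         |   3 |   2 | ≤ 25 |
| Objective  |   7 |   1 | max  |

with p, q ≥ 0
p = 4.5, q = 0, z = 31.5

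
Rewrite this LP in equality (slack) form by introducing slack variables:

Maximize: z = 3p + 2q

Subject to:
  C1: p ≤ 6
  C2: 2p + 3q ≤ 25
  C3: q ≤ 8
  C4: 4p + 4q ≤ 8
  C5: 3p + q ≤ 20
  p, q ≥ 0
max z = 3p + 2q

s.t.
  p + s1 = 6
  2p + 3q + s2 = 25
  q + s3 = 8
  4p + 4q + s4 = 8
  3p + q + s5 = 20
  p, q, s1, s2, s3, s4, s5 ≥ 0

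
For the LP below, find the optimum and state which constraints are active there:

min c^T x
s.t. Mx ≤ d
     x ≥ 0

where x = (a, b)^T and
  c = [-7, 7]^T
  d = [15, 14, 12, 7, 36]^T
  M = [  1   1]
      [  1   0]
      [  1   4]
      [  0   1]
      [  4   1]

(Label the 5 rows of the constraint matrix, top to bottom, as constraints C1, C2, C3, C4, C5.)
Optimal: a = 9, b = 0
Slack at optimum:
  C1: slack = 6
  C2: slack = 5
  C3: slack = 3
  C4: slack = 7
  C5: slack = 0 (binding)
  a ≥ 0: a = 9
  b ≥ 0: b = 0 (binding)
Binding constraints: C5, b ≥ 0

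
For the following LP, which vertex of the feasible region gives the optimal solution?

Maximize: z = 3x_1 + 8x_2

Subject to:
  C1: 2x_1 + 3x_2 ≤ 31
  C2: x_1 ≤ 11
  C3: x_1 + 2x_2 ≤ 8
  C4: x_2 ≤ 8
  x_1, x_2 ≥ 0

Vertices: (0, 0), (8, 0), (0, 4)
(0, 4) with z = 32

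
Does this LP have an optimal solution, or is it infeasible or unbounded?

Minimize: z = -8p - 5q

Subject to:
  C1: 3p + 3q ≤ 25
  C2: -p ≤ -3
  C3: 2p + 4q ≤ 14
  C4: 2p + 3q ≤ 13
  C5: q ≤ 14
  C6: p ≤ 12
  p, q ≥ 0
The point (6.5, 0) satisfies every constraint, so the LP is feasible; the constraints give p ≤ 12 and q ≤ 14, which with p, q ≥ 0 keep the feasible region inside a bounded box. A feasible, bounded LP attains a finite optimum at a vertex.

Feasible with finite optimum z* = -52 at (6.5, 0).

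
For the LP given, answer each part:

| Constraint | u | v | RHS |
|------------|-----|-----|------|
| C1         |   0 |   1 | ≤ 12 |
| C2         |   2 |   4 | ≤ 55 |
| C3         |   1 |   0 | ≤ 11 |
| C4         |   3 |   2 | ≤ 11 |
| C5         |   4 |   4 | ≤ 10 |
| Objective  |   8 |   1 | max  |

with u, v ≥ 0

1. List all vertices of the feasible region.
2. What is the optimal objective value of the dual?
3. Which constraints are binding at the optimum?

1. (0, 0), (2.5, 0), (0, 2.5)
2. 20 (by strong duality, equal to the primal optimum)
3. C5, v ≥ 0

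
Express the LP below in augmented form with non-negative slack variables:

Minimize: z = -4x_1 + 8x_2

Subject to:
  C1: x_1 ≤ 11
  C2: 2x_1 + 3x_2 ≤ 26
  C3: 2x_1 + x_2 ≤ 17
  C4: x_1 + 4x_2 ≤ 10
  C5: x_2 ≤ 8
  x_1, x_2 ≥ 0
min z = -4x_1 + 8x_2

s.t.
  x_1 + s1 = 11
  2x_1 + 3x_2 + s2 = 26
  2x_1 + x_2 + s3 = 17
  x_1 + 4x_2 + s4 = 10
  x_2 + s5 = 8
  x_1, x_2, s1, s2, s3, s4, s5 ≥ 0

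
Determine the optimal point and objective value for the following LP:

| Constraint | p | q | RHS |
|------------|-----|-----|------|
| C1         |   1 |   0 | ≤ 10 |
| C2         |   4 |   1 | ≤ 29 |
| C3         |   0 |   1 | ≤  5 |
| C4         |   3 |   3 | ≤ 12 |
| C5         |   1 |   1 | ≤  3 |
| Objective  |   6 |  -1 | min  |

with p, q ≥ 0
Each vertex is the intersection of two constraint boundaries that also satisfies all remaining constraints:
  p = 0 and q = 0 → (0, 0)
  p + q = 3 and q = 0 → (3, 0)
  p + q = 3 and p = 0 → (0, 3)

Evaluating z = 6p - q at each vertex:
  (0, 0): z = 0
  (3, 0): z = 18
  (0, 3): z = -3

The minimum is at (0, 3) with z = -3.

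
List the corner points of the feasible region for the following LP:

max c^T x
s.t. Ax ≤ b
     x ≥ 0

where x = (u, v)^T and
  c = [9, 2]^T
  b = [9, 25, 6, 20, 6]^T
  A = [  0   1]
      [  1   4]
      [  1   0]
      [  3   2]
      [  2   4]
Each vertex is the intersection of two constraint boundaries that also satisfies all remaining constraints:
  u = 0 and v = 0 → (0, 0)
  2u + 4v = 6 and v = 0 → (3, 0)
  2u + 4v = 6 and u = 0 → (0, 1.5)

Vertices: (0, 0), (3, 0), (0, 1.5)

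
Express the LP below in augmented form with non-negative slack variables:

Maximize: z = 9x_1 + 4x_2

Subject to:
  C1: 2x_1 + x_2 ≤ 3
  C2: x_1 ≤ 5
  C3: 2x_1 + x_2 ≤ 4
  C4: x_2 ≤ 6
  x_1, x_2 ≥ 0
max z = 9x_1 + 4x_2

s.t.
  2x_1 + x_2 + s1 = 3
  x_1 + s2 = 5
  2x_1 + x_2 + s3 = 4
  x_2 + s4 = 6
  x_1, x_2, s1, s2, s3, s4 ≥ 0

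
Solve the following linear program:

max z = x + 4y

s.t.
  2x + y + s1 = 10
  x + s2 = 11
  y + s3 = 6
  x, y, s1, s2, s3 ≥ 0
Each vertex is the intersection of two constraint boundaries that also satisfies all remaining constraints:
  x = 0 and y = 0 → (0, 0)
  2x + y = 10 and y = 0 → (5, 0)
  2x + y = 10 and y = 6 → (2, 6)
  y = 6 and x = 0 → (0, 6)

Evaluating z = x + 4y at each vertex:
  (0, 0): z = 0
  (5, 0): z = 5
  (2, 6): z = 26
  (0, 6): z = 24

The maximum is at (2, 6) with z = 26.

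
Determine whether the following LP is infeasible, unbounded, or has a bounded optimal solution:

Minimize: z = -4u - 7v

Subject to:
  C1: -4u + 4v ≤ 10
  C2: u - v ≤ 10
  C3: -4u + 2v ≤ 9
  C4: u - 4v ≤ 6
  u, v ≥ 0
Feasible point: (0, 0) satisfies every constraint, so the LP is feasible.
Direction d = (1, 1): for each constraint row a, a·d ≤ 0 —
  (-4)(1) + (4)(1) = 0 ≤ 0
  (1)(1) + (-1)(1) = 0 ≤ 0
  (-4)(1) + (2)(1) = -2 ≤ 0
  (1)(1) + (-4)(1) = -3 ≤ 0
and d ≥ 0, so (0, 0) + t·d stays feasible for every t ≥ 0. Along this ray z = -4u - 7v changes by -11 per unit t, so z → −∞.

Unbounded: there is a feasible ray along which z → −∞.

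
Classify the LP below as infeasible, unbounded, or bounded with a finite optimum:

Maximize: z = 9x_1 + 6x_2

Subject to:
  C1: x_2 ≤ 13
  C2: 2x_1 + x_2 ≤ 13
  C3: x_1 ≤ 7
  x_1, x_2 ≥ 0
The point (0, 13) satisfies every constraint, so the LP is feasible; the constraints give x_1 ≤ 7 and x_2 ≤ 13, which with x_1, x_2 ≥ 0 keep the feasible region inside a bounded box. A feasible, bounded LP attains a finite optimum at a vertex.

Feasible with finite optimum z* = 78 at (0, 13).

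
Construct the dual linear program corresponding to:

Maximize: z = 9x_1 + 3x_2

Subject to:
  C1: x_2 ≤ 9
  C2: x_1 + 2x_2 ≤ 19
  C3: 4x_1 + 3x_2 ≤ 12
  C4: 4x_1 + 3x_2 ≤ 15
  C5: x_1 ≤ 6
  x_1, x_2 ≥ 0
Minimize: z = 9y1 + 19y2 + 12y3 + 15y4 + 6y5

Subject to:
  C1: -y2 - 4y3 - 4y4 - y5 ≤ -9
  C2: -y1 - 2y2 - 3y3 - 3y4 ≤ -3
  y1, y2, y3, y4, y5 ≥ 0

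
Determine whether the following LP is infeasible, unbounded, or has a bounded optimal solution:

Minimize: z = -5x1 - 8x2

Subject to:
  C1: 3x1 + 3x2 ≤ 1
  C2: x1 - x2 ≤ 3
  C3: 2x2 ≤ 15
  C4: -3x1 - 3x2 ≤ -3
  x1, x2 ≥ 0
C1 requires 3x1 + 3x2 ≤ 1, while C4 (-3x1 - 3x2 ≤ -3) is equivalent to 3x1 + 3x2 ≥ 3. Together they would need 3 ≤ 3x1 + 3x2 ≤ 1, which is impossible since 3 > 1. No point satisfies all constraints.

Infeasible: no point satisfies all constraints simultaneously.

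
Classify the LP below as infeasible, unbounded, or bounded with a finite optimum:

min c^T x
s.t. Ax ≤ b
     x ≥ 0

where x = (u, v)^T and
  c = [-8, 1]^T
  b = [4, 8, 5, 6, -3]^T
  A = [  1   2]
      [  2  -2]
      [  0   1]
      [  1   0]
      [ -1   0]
The point (4, 0) satisfies every constraint, so the LP is feasible; the constraints give u ≤ 6 and v ≤ 5, which with u, v ≥ 0 keep the feasible region inside a bounded box. A feasible, bounded LP attains a finite optimum at a vertex.

Evaluating z = -8u + v at each vertex:
  (3, 0): z = -24
  (4, 0): z = -32
  (3, 0.5): z = -23.5

Bounded optimum: z* = -32 at (4, 0).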